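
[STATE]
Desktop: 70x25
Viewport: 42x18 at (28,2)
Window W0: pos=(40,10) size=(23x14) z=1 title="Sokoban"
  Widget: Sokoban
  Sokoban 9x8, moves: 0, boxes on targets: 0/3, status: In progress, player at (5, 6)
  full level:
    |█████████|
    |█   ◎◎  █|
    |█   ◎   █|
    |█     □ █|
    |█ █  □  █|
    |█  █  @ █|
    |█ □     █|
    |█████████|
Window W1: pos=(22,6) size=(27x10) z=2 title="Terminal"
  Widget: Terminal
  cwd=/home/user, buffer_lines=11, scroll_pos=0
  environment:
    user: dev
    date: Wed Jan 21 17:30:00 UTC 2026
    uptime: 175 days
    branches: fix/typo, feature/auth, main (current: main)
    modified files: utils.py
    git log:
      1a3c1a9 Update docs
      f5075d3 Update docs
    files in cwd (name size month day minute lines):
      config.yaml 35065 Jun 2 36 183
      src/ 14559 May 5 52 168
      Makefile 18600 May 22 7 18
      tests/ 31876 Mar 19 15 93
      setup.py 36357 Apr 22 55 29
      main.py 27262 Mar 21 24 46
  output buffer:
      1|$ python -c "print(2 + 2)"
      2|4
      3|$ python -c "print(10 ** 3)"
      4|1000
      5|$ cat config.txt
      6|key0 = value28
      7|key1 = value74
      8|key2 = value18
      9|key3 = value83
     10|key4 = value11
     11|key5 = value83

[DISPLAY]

                                          
                                          
                                          
                                          
━━━━━━━━━━━━━━━━━━━━┓                     
inal                ┃                     
────────────────────┨                     
hon -c "print(2 + 2)┃                     
                    ┃━━━━━━━━━━━━━┓       
hon -c "print(10 ** ┃             ┃       
                    ┃─────────────┨       
 config.txt         ┃█            ┃       
= value28           ┃█            ┃       
━━━━━━━━━━━━━━━━━━━━┛█            ┃       
            ┃█     □ █            ┃       
            ┃█ █  □  █            ┃       
            ┃█  █  @ █            ┃       
            ┃█ □     █            ┃       


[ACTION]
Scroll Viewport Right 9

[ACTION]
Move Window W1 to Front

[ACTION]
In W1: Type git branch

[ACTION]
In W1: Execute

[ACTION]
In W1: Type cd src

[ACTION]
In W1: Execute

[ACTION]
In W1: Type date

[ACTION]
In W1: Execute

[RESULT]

                                          
                                          
                                          
                                          
━━━━━━━━━━━━━━━━━━━━┓                     
inal                ┃                     
────────────────────┨                     
n                   ┃                     
src                 ┃━━━━━━━━━━━━━┓       
                    ┃             ┃       
e                   ┃─────────────┨       
an 21 17:30:00 UTC 2┃█            ┃       
                    ┃█            ┃       
━━━━━━━━━━━━━━━━━━━━┛█            ┃       
            ┃█     □ █            ┃       
            ┃█ █  □  █            ┃       
            ┃█  █  @ █            ┃       
            ┃█ □     █            ┃       


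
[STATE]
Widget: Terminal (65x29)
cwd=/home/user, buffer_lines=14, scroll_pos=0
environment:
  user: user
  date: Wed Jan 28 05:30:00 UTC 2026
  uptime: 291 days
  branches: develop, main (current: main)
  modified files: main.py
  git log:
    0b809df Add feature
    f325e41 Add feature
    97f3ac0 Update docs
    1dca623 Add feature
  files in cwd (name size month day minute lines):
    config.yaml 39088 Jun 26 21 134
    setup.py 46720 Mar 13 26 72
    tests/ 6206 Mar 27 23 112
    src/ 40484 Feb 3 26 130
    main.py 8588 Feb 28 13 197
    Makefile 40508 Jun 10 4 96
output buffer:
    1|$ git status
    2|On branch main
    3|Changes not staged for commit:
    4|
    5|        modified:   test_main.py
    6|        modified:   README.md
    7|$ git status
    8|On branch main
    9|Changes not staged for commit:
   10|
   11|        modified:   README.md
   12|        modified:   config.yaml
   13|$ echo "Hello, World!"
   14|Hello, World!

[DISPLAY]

$ git status                                                     
On branch main                                                   
Changes not staged for commit:                                   
                                                                 
        modified:   test_main.py                                 
        modified:   README.md                                    
$ git status                                                     
On branch main                                                   
Changes not staged for commit:                                   
                                                                 
        modified:   README.md                                    
        modified:   config.yaml                                  
$ echo "Hello, World!"                                           
Hello, World!                                                    
$ █                                                              
                                                                 
                                                                 
                                                                 
                                                                 
                                                                 
                                                                 
                                                                 
                                                                 
                                                                 
                                                                 
                                                                 
                                                                 
                                                                 
                                                                 


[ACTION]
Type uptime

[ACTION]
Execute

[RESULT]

$ git status                                                     
On branch main                                                   
Changes not staged for commit:                                   
                                                                 
        modified:   test_main.py                                 
        modified:   README.md                                    
$ git status                                                     
On branch main                                                   
Changes not staged for commit:                                   
                                                                 
        modified:   README.md                                    
        modified:   config.yaml                                  
$ echo "Hello, World!"                                           
Hello, World!                                                    
$ uptime                                                         
 10:00  up 291 days                                              
$ █                                                              
                                                                 
                                                                 
                                                                 
                                                                 
                                                                 
                                                                 
                                                                 
                                                                 
                                                                 
                                                                 
                                                                 
                                                                 


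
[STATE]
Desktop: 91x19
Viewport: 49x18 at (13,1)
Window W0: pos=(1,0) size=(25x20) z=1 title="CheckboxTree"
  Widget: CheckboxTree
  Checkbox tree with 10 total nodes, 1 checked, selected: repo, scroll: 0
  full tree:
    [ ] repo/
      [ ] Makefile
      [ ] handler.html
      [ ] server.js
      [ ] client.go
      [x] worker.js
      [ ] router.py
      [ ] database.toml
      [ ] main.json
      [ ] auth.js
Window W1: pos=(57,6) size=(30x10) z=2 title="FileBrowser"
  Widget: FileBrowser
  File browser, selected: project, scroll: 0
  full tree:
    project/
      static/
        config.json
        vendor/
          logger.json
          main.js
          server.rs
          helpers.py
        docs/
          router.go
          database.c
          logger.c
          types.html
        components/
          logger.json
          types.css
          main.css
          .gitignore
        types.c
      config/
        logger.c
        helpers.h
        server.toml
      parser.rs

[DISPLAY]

ee          ┃                                    
────────────┨                                    
            ┃                                    
file        ┃                                    
ler.html    ┃                                    
er.js       ┃                               ┏━━━━
nt.go       ┃                               ┃ Fil
er.js       ┃                               ┠────
er.py       ┃                               ┃> [-
base.toml   ┃                               ┃    
.json       ┃                               ┃    
.js         ┃                               ┃    
            ┃                               ┃    
            ┃                               ┃    
            ┃                               ┗━━━━
            ┃                                    
            ┃                                    
            ┃                                    


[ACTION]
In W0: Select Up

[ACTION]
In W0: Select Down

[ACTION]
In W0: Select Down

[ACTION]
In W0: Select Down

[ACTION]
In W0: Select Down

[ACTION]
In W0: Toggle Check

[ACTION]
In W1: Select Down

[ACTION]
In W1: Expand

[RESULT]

ee          ┃                                    
────────────┨                                    
            ┃                                    
file        ┃                                    
ler.html    ┃                                    
er.js       ┃                               ┏━━━━
nt.go       ┃                               ┃ Fil
er.js       ┃                               ┠────
er.py       ┃                               ┃  [-
base.toml   ┃                               ┃  > 
.json       ┃                               ┃    
.js         ┃                               ┃    
            ┃                               ┃    
            ┃                               ┃    
            ┃                               ┗━━━━
            ┃                                    
            ┃                                    
            ┃                                    


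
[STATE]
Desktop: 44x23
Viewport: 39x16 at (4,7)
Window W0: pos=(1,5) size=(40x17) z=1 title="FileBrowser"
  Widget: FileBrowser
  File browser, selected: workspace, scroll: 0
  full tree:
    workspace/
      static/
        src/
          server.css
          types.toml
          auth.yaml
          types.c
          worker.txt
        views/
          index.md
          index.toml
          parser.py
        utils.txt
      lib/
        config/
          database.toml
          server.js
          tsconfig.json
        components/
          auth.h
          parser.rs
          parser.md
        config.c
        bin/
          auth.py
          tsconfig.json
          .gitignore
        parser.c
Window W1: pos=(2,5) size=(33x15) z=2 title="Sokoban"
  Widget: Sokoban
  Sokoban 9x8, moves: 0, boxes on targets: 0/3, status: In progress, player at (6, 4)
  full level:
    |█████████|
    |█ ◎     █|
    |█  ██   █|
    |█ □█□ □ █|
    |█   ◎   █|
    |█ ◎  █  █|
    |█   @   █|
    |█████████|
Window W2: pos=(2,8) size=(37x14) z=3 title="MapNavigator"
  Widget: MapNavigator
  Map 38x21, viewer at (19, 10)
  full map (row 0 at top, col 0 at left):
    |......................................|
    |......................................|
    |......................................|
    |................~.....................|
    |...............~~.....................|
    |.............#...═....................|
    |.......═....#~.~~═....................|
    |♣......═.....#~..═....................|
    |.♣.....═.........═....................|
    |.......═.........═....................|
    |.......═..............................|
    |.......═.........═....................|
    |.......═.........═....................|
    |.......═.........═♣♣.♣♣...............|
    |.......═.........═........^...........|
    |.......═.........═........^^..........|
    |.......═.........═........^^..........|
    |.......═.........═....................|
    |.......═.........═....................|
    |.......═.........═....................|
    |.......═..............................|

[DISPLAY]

──────────────────────────────┨─────┨  
━━━━━━━━━━━━━━━━━━━━━━━━━━━━━━━━━━┓ ┃  
MapNavigator                      ┃ ┃  
──────────────────────────────────┨ ┃  
..........#...═...................┃ ┃  
....═....#~.~~═...................┃ ┃  
....═.....#~..═...................┃ ┃  
....═.........═...................┃ ┃  
....═.........═...................┃ ┃  
....═...........@.................┃ ┃  
....═.........═...................┃ ┃  
....═.........═...................┃ ┃  
....═.........═♣♣.♣♣..............┃ ┃  
....═.........═........^..........┃ ┃  
━━━━━━━━━━━━━━━━━━━━━━━━━━━━━━━━━━┛━┛  
                                       


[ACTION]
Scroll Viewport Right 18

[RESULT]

─────────────────────────────┨─────┨   
━━━━━━━━━━━━━━━━━━━━━━━━━━━━━━━━━┓ ┃   
apNavigator                      ┃ ┃   
─────────────────────────────────┨ ┃   
.........#...═...................┃ ┃   
...═....#~.~~═...................┃ ┃   
...═.....#~..═...................┃ ┃   
...═.........═...................┃ ┃   
...═.........═...................┃ ┃   
...═...........@.................┃ ┃   
...═.........═...................┃ ┃   
...═.........═...................┃ ┃   
...═.........═♣♣.♣♣..............┃ ┃   
...═.........═........^..........┃ ┃   
━━━━━━━━━━━━━━━━━━━━━━━━━━━━━━━━━┛━┛   
                                       


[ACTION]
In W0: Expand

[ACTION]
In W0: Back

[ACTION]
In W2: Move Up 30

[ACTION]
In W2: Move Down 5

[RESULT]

─────────────────────────────┨─────┨   
━━━━━━━━━━━━━━━━━━━━━━━━━━━━━━━━━┓ ┃   
apNavigator                      ┃ ┃   
─────────────────────────────────┨ ┃   
.................................┃ ┃   
.................................┃ ┃   
.................................┃ ┃   
............~....................┃ ┃   
...........~~....................┃ ┃   
.........#...═.@.................┃ ┃   
...═....#~.~~═...................┃ ┃   
...═.....#~..═...................┃ ┃   
...═.........═...................┃ ┃   
...═.........═...................┃ ┃   
━━━━━━━━━━━━━━━━━━━━━━━━━━━━━━━━━┛━┛   
                                       


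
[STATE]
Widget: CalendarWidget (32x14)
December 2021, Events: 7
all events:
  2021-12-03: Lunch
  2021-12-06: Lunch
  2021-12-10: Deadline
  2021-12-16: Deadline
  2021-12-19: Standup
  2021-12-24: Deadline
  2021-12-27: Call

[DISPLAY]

         December 2021          
Mo Tu We Th Fr Sa Su            
       1  2  3*  4  5           
 6*  7  8  9 10* 11 12          
13 14 15 16* 17 18 19*          
20 21 22 23 24* 25 26           
27* 28 29 30 31                 
                                
                                
                                
                                
                                
                                
                                


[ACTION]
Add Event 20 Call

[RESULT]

         December 2021          
Mo Tu We Th Fr Sa Su            
       1  2  3*  4  5           
 6*  7  8  9 10* 11 12          
13 14 15 16* 17 18 19*          
20* 21 22 23 24* 25 26          
27* 28 29 30 31                 
                                
                                
                                
                                
                                
                                
                                


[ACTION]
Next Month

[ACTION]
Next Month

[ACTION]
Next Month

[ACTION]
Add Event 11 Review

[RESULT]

           March 2022           
Mo Tu We Th Fr Sa Su            
    1  2  3  4  5  6            
 7  8  9 10 11* 12 13           
14 15 16 17 18 19 20            
21 22 23 24 25 26 27            
28 29 30 31                     
                                
                                
                                
                                
                                
                                
                                


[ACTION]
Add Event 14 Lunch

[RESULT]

           March 2022           
Mo Tu We Th Fr Sa Su            
    1  2  3  4  5  6            
 7  8  9 10 11* 12 13           
14* 15 16 17 18 19 20           
21 22 23 24 25 26 27            
28 29 30 31                     
                                
                                
                                
                                
                                
                                
                                


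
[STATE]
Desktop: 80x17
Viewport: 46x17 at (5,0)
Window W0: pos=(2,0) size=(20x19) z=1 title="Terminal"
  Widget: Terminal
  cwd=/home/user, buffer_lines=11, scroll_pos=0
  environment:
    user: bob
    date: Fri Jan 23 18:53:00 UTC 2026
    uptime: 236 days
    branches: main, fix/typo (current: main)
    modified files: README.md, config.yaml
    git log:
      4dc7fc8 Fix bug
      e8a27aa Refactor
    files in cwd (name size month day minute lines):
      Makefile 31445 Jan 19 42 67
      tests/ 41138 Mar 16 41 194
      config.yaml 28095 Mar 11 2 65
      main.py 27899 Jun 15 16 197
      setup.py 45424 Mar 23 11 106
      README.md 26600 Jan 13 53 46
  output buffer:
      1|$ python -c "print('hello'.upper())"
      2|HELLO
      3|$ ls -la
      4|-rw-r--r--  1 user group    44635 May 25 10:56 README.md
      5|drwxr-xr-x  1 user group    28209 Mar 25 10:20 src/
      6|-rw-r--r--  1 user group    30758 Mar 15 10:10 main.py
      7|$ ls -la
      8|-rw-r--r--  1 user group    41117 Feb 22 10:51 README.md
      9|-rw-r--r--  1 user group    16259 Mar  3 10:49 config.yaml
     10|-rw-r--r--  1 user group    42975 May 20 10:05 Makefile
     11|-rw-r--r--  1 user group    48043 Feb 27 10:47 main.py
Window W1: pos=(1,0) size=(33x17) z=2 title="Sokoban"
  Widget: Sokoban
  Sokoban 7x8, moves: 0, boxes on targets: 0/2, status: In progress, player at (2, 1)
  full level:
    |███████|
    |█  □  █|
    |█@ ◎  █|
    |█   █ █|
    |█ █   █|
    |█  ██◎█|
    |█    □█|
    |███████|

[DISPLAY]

━━━━━━━━━━━━━━━━━━━━━━━━━━━━┓                 
koban                       ┃                 
────────────────────────────┨                 
████                        ┃                 
□  █                        ┃                 
◎  █                        ┃                 
 █ █                        ┃                 
   █                        ┃                 
██◎█                        ┃                 
  □█                        ┃                 
████                        ┃                 
es: 0  0/2                  ┃                 
                            ┃                 
                            ┃                 
                            ┃                 
                            ┃                 
━━━━━━━━━━━━━━━━━━━━━━━━━━━━┛                 


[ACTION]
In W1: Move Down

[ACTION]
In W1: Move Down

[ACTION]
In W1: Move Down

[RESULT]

━━━━━━━━━━━━━━━━━━━━━━━━━━━━┓                 
koban                       ┃                 
────────────────────────────┨                 
████                        ┃                 
□  █                        ┃                 
◎  █                        ┃                 
 █ █                        ┃                 
   █                        ┃                 
██◎█                        ┃                 
  □█                        ┃                 
████                        ┃                 
es: 3  0/2                  ┃                 
                            ┃                 
                            ┃                 
                            ┃                 
                            ┃                 
━━━━━━━━━━━━━━━━━━━━━━━━━━━━┛                 


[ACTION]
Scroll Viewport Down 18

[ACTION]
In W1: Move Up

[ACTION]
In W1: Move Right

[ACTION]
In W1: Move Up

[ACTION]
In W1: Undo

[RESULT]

━━━━━━━━━━━━━━━━━━━━━━━━━━━━┓                 
koban                       ┃                 
────────────────────────────┨                 
████                        ┃                 
□  █                        ┃                 
◎  █                        ┃                 
 █ █                        ┃                 
   █                        ┃                 
██◎█                        ┃                 
  □█                        ┃                 
████                        ┃                 
es: 4  0/2                  ┃                 
                            ┃                 
                            ┃                 
                            ┃                 
                            ┃                 
━━━━━━━━━━━━━━━━━━━━━━━━━━━━┛                 


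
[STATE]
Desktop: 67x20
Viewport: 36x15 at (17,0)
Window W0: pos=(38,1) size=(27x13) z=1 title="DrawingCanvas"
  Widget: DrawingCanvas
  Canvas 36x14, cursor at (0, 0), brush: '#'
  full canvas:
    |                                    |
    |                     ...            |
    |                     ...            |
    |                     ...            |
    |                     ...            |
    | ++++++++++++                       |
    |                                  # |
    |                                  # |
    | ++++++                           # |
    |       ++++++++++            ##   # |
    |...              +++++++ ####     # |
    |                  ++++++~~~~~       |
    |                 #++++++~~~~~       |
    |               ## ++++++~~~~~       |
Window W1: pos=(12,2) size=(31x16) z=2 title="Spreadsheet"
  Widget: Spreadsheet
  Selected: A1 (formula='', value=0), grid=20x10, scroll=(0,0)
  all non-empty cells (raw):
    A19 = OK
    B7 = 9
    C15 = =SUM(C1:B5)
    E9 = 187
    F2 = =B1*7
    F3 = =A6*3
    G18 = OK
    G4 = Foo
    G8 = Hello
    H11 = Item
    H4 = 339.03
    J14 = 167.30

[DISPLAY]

                                    
                     ┏━━━━━━━━━━━━━━
━━━━━━━━━━━━━━━━━━━━━━━━━┓wingCanvas
eadsheet                 ┃──────────
─────────────────────────┨          
                         ┃          
   A       B       C     ┃          
-------------------------┃          
     [0]       0       0 ┃          
       0       0       0 ┃+++++++++ 
       0       0       0 ┃          
       0       0       0 ┃          
       0       0       0 ┃+++       
       0       0       0 ┃━━━━━━━━━━
       0       9       0 ┃          


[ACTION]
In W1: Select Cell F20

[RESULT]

                                    
                     ┏━━━━━━━━━━━━━━
━━━━━━━━━━━━━━━━━━━━━━━━━┓wingCanvas
eadsheet                 ┃──────────
─────────────────────────┨          
                         ┃          
   A       B       C     ┃          
-------------------------┃          
       0       0       0 ┃          
       0       0       0 ┃+++++++++ 
       0       0       0 ┃          
       0       0       0 ┃          
       0       0       0 ┃+++       
       0       0       0 ┃━━━━━━━━━━
       0       9       0 ┃          


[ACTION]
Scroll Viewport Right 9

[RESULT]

                                    
            ┏━━━━━━━━━━━━━━━━━━━━━━━
━━━━━━━━━━━━━━━━┓wingCanvas         
                ┃───────────────────
────────────────┨                   
                ┃                 ..
  B       C     ┃                 ..
----------------┃                 ..
      0       0 ┃                 ..
      0       0 ┃+++++++++          
      0       0 ┃                   
      0       0 ┃                   
      0       0 ┃+++                
      0       0 ┃━━━━━━━━━━━━━━━━━━━
      9       0 ┃                   


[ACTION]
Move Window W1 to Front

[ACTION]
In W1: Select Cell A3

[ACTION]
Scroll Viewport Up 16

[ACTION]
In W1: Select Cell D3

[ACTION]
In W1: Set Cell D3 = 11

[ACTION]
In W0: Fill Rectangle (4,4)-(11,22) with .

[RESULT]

                                    
            ┏━━━━━━━━━━━━━━━━━━━━━━━
━━━━━━━━━━━━━━━━┓wingCanvas         
                ┃───────────────────
────────────────┨                   
                ┃                 ..
  B       C     ┃                 ..
----------------┃                 ..
      0       0 ┃...................
      0       0 ┃...................
      0       0 ┃...................
      0       0 ┃...................
      0       0 ┃...................
      0       0 ┃━━━━━━━━━━━━━━━━━━━
      9       0 ┃                   


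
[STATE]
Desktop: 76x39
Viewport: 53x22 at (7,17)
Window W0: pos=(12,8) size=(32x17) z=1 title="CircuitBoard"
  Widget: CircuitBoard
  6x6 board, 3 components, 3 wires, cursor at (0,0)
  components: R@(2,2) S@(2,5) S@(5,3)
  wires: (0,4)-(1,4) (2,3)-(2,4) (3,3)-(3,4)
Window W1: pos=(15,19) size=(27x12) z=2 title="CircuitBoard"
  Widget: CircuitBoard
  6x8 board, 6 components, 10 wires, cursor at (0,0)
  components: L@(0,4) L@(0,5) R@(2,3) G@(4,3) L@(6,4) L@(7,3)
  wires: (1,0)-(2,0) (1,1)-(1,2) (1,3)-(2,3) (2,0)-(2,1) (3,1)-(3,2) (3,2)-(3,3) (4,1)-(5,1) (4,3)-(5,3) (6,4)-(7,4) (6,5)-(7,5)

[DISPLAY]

     ┃                              ┃                
     ┃3               · ─ ·         ┃                
     ┃  ┏━━━━━━━━━━━━━━━━━━━━━━━━━┓ ┃                
     ┃4 ┃ CircuitBoard            ┃ ┃                
     ┃  ┠─────────────────────────┨ ┃                
     ┃5 ┃   0 1 2 3 4 5           ┃ ┃                
     ┃Cu┃0  [.]              L   L┃ ┃                
     ┗━━┃                         ┃━┛                
        ┃1   ·   · ─ ·   ·        ┃                  
        ┃    │           │        ┃                  
        ┃2   · ─ ·       R        ┃                  
        ┃                         ┃                  
        ┃3       · ─ · ─ ·        ┃                  
        ┗━━━━━━━━━━━━━━━━━━━━━━━━━┛                  
                                                     
                                                     
                                                     
                                                     
                                                     
                                                     
                                                     
                                                     


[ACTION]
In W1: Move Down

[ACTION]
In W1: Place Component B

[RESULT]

     ┃                              ┃                
     ┃3               · ─ ·         ┃                
     ┃  ┏━━━━━━━━━━━━━━━━━━━━━━━━━┓ ┃                
     ┃4 ┃ CircuitBoard            ┃ ┃                
     ┃  ┠─────────────────────────┨ ┃                
     ┃5 ┃   0 1 2 3 4 5           ┃ ┃                
     ┃Cu┃0                   L   L┃ ┃                
     ┗━━┃                         ┃━┛                
        ┃1  [B]  · ─ ·   ·        ┃                  
        ┃    │           │        ┃                  
        ┃2   · ─ ·       R        ┃                  
        ┃                         ┃                  
        ┃3       · ─ · ─ ·        ┃                  
        ┗━━━━━━━━━━━━━━━━━━━━━━━━━┛                  
                                                     
                                                     
                                                     
                                                     
                                                     
                                                     
                                                     
                                                     


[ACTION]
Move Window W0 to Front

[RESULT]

     ┃                              ┃                
     ┃3               · ─ ·         ┃                
     ┃                              ┃                
     ┃4                             ┃                
     ┃                              ┃                
     ┃5               S             ┃                
     ┃Cursor: (0,0)                 ┃                
     ┗━━━━━━━━━━━━━━━━━━━━━━━━━━━━━━┛                
        ┃1  [B]  · ─ ·   ·        ┃                  
        ┃    │           │        ┃                  
        ┃2   · ─ ·       R        ┃                  
        ┃                         ┃                  
        ┃3       · ─ · ─ ·        ┃                  
        ┗━━━━━━━━━━━━━━━━━━━━━━━━━┛                  
                                                     
                                                     
                                                     
                                                     
                                                     
                                                     
                                                     
                                                     


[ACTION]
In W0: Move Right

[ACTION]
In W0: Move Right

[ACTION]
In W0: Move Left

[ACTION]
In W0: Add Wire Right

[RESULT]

     ┃                              ┃                
     ┃3               · ─ ·         ┃                
     ┃                              ┃                
     ┃4                             ┃                
     ┃                              ┃                
     ┃5               S             ┃                
     ┃Cursor: (0,1)                 ┃                
     ┗━━━━━━━━━━━━━━━━━━━━━━━━━━━━━━┛                
        ┃1  [B]  · ─ ·   ·        ┃                  
        ┃    │           │        ┃                  
        ┃2   · ─ ·       R        ┃                  
        ┃                         ┃                  
        ┃3       · ─ · ─ ·        ┃                  
        ┗━━━━━━━━━━━━━━━━━━━━━━━━━┛                  
                                                     
                                                     
                                                     
                                                     
                                                     
                                                     
                                                     
                                                     


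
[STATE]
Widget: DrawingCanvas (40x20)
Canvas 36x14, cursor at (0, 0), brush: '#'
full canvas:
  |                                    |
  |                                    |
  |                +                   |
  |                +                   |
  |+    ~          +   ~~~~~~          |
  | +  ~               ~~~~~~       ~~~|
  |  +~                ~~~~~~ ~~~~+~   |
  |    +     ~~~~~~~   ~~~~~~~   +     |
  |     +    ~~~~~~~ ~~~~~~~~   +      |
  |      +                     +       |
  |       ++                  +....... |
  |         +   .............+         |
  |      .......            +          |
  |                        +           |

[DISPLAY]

+                                       
                                        
                +                       
                +                       
+    ~          +   ~~~~~~              
 +  ~               ~~~~~~       ~~~    
  +~                ~~~~~~ ~~~~+~       
    +     ~~~~~~~   ~~~~~~~   +         
     +    ~~~~~~~ ~~~~~~~~   +          
      +                     +           
       ++                  +.......     
         +   .............+             
      .......            +              
                        +               
                                        
                                        
                                        
                                        
                                        
                                        


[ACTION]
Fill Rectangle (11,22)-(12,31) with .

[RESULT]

+                                       
                                        
                +                       
                +                       
+    ~          +   ~~~~~~              
 +  ~               ~~~~~~       ~~~    
  +~                ~~~~~~ ~~~~+~       
    +     ~~~~~~~   ~~~~~~~   +         
     +    ~~~~~~~ ~~~~~~~~   +          
      +                     +           
       ++                  +.......     
         +   ...................        
      .......         ..........        
                        +               
                                        
                                        
                                        
                                        
                                        
                                        


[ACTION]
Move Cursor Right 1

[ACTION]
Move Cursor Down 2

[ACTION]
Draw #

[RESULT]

                                        
                                        
 #              +                       
                +                       
+    ~          +   ~~~~~~              
 +  ~               ~~~~~~       ~~~    
  +~                ~~~~~~ ~~~~+~       
    +     ~~~~~~~   ~~~~~~~   +         
     +    ~~~~~~~ ~~~~~~~~   +          
      +                     +           
       ++                  +.......     
         +   ...................        
      .......         ..........        
                        +               
                                        
                                        
                                        
                                        
                                        
                                        


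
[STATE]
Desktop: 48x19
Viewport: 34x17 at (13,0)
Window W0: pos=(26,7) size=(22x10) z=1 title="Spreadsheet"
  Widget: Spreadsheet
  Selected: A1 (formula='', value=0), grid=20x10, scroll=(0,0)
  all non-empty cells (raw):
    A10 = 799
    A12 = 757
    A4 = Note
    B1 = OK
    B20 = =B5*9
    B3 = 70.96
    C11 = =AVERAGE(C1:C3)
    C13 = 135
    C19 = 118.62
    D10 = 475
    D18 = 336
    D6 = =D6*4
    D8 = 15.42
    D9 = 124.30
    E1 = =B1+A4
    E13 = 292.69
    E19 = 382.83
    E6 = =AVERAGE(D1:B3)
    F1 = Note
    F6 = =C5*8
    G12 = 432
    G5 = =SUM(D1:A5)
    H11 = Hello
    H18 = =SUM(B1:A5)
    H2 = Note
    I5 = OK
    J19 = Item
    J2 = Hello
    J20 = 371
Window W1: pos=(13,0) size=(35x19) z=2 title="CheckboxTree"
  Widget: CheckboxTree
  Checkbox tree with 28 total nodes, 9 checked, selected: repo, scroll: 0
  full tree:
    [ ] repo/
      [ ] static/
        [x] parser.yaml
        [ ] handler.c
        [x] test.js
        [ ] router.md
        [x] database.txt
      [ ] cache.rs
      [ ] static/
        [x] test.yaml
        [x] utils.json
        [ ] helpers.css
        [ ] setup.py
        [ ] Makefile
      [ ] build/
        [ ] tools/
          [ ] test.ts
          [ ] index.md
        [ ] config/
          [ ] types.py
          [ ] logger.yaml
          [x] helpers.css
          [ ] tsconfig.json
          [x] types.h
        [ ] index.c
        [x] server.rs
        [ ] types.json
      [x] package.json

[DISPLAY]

┏━━━━━━━━━━━━━━━━━━━━━━━━━━━━━━━━━
┃ CheckboxTree                    
┠─────────────────────────────────
┃>[-] repo/                       
┃   [-] static/                   
┃     [x] parser.yaml             
┃     [ ] handler.c               
┃     [x] test.js                 
┃     [ ] router.md               
┃     [x] database.txt            
┃   [ ] cache.rs                  
┃   [-] static/                   
┃     [x] test.yaml               
┃     [x] utils.json              
┃     [ ] helpers.css             
┃     [ ] setup.py                
┃     [ ] Makefile                


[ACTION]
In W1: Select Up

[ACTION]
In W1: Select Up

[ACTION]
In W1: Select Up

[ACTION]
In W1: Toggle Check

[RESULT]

┏━━━━━━━━━━━━━━━━━━━━━━━━━━━━━━━━━
┃ CheckboxTree                    
┠─────────────────────────────────
┃>[x] repo/                       
┃   [x] static/                   
┃     [x] parser.yaml             
┃     [x] handler.c               
┃     [x] test.js                 
┃     [x] router.md               
┃     [x] database.txt            
┃   [x] cache.rs                  
┃   [x] static/                   
┃     [x] test.yaml               
┃     [x] utils.json              
┃     [x] helpers.css             
┃     [x] setup.py                
┃     [x] Makefile                
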